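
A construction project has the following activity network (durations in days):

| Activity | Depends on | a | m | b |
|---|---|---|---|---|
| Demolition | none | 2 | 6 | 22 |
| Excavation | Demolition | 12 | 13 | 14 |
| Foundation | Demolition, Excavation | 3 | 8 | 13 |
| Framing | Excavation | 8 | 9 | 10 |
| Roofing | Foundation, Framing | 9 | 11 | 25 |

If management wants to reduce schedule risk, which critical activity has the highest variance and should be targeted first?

te_Demolition = (2 + 4·6 + 22)/6 = 48/6 = 8; σ²_Demolition = ((22−2)/6)² = 11.111
te_Excavation = (12 + 4·13 + 14)/6 = 78/6 = 13; σ²_Excavation = ((14−12)/6)² = 0.111
te_Foundation = (3 + 4·8 + 13)/6 = 48/6 = 8; σ²_Foundation = ((13−3)/6)² = 2.778
te_Framing = (8 + 4·9 + 10)/6 = 54/6 = 9; σ²_Framing = ((10−8)/6)² = 0.111
te_Roofing = (9 + 4·11 + 25)/6 = 78/6 = 13; σ²_Roofing = ((25−9)/6)² = 7.111

Forward pass:
ES_Demolition = 0; EF_Demolition = 8
ES_Excavation = 8; EF_Excavation = 8+13 = 21
ES_Foundation = max(EF_Demolition=8, EF_Excavation=21) = 21; EF_Foundation = 21+8 = 29
ES_Framing = 21; EF_Framing = 21+9 = 30
ES_Roofing = max(EF_Foundation=29, EF_Framing=30) = 30; EF_Roofing = 30+13 = 43
Expected project duration μ = 43 days. Critical path: Demolition → Excavation → Framing → Roofing.

Variances on critical path: σ²_Demolition=11.111, σ²_Excavation=0.111, σ²_Framing=0.111, σ²_Roofing=7.111.
Largest is σ²_Demolition = 11.111.

Demolition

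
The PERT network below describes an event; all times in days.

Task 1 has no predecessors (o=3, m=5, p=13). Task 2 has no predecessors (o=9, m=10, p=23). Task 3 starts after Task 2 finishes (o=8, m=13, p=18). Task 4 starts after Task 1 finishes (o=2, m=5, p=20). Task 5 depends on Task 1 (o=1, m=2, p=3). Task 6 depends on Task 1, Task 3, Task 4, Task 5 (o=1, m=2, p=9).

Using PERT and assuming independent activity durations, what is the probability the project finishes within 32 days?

0.897

te_Task 1 = (3 + 4·5 + 13)/6 = 36/6 = 6; σ²_Task 1 = ((13−3)/6)² = 2.778
te_Task 2 = (9 + 4·10 + 23)/6 = 72/6 = 12; σ²_Task 2 = ((23−9)/6)² = 5.444
te_Task 3 = (8 + 4·13 + 18)/6 = 78/6 = 13; σ²_Task 3 = ((18−8)/6)² = 2.778
te_Task 4 = (2 + 4·5 + 20)/6 = 42/6 = 7; σ²_Task 4 = ((20−2)/6)² = 9.000
te_Task 5 = (1 + 4·2 + 3)/6 = 12/6 = 2; σ²_Task 5 = ((3−1)/6)² = 0.111
te_Task 6 = (1 + 4·2 + 9)/6 = 18/6 = 3; σ²_Task 6 = ((9−1)/6)² = 1.778

Forward pass:
ES_Task 1 = 0; EF_Task 1 = 6
ES_Task 2 = 0; EF_Task 2 = 12
ES_Task 3 = 12; EF_Task 3 = 12+13 = 25
ES_Task 4 = 6; EF_Task 4 = 6+7 = 13
ES_Task 5 = 6; EF_Task 5 = 6+2 = 8
ES_Task 6 = max(EF_Task 1=6, EF_Task 3=25, EF_Task 4=13, EF_Task 5=8) = 25; EF_Task 6 = 25+3 = 28
Expected project duration μ = 28 days. Critical path: Task 2 → Task 3 → Task 6.

Variance along critical path = 5.444 + 2.778 + 1.778 = 10.000; σ = √10.000 = 3.162 days.
Z = (32 − 28) / 3.162 = 1.265
P(T ≤ 32) = Φ(1.265) ≈ 0.897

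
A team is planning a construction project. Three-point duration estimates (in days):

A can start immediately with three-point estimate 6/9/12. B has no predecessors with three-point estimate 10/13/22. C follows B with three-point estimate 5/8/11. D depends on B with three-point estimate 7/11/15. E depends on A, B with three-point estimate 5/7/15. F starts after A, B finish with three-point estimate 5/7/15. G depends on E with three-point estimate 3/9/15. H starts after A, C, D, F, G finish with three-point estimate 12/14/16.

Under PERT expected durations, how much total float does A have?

te_A = (6 + 4·9 + 12)/6 = 54/6 = 9
te_B = (10 + 4·13 + 22)/6 = 84/6 = 14
te_C = (5 + 4·8 + 11)/6 = 48/6 = 8
te_D = (7 + 4·11 + 15)/6 = 66/6 = 11
te_E = (5 + 4·7 + 15)/6 = 48/6 = 8
te_F = (5 + 4·7 + 15)/6 = 48/6 = 8
te_G = (3 + 4·9 + 15)/6 = 54/6 = 9
te_H = (12 + 4·14 + 16)/6 = 84/6 = 14

Forward pass:
ES_A = 0; EF_A = 9
ES_B = 0; EF_B = 14
ES_C = 14; EF_C = 14+8 = 22
ES_D = 14; EF_D = 14+11 = 25
ES_E = max(EF_A=9, EF_B=14) = 14; EF_E = 14+8 = 22
ES_F = max(EF_A=9, EF_B=14) = 14; EF_F = 14+8 = 22
ES_G = 22; EF_G = 22+9 = 31
ES_H = max(EF_A=9, EF_C=22, EF_D=25, EF_F=22, EF_G=31) = 31; EF_H = 31+14 = 45
Expected project duration μ = 45 days. Critical path: B → E → G → H.

Backward pass:
LF_H = 45; LS_H = 45−14 = 31
LF_G = LS_H = 31; LS_G = 31−9 = 22
LF_F = LS_H = 31; LS_F = 31−8 = 23
LF_E = LS_G = 22; LS_E = 22−8 = 14
LF_D = LS_H = 31; LS_D = 31−11 = 20
LF_C = LS_H = 31; LS_C = 31−8 = 23
LF_B = min(LS_C=23, LS_D=20, LS_E=14, LS_F=23) = 14; LS_B = 14−14 = 0
LF_A = min(LS_E=14, LS_F=23, LS_H=31) = 14; LS_A = 14−9 = 5
Slack_A = LS_A − ES_A = 5 − 0 = 5

5 days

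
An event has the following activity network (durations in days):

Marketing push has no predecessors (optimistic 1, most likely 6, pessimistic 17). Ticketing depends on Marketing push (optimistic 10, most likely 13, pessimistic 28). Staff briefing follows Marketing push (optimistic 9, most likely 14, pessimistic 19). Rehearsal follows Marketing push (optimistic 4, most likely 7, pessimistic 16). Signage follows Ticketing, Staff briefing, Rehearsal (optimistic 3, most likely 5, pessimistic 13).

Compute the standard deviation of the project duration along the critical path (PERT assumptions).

te_Marketing push = (1 + 4·6 + 17)/6 = 42/6 = 7; σ²_Marketing push = ((17−1)/6)² = 7.111
te_Ticketing = (10 + 4·13 + 28)/6 = 90/6 = 15; σ²_Ticketing = ((28−10)/6)² = 9.000
te_Staff briefing = (9 + 4·14 + 19)/6 = 84/6 = 14; σ²_Staff briefing = ((19−9)/6)² = 2.778
te_Rehearsal = (4 + 4·7 + 16)/6 = 48/6 = 8; σ²_Rehearsal = ((16−4)/6)² = 4.000
te_Signage = (3 + 4·5 + 13)/6 = 36/6 = 6; σ²_Signage = ((13−3)/6)² = 2.778

Forward pass:
ES_Marketing push = 0; EF_Marketing push = 7
ES_Ticketing = 7; EF_Ticketing = 7+15 = 22
ES_Staff briefing = 7; EF_Staff briefing = 7+14 = 21
ES_Rehearsal = 7; EF_Rehearsal = 7+8 = 15
ES_Signage = max(EF_Ticketing=22, EF_Staff briefing=21, EF_Rehearsal=15) = 22; EF_Signage = 22+6 = 28
Expected project duration μ = 28 days. Critical path: Marketing push → Ticketing → Signage.

Variance along critical path = 7.111 + 9.000 + 2.778 = 18.889
σ = √18.889 = 4.346 days

4.35 days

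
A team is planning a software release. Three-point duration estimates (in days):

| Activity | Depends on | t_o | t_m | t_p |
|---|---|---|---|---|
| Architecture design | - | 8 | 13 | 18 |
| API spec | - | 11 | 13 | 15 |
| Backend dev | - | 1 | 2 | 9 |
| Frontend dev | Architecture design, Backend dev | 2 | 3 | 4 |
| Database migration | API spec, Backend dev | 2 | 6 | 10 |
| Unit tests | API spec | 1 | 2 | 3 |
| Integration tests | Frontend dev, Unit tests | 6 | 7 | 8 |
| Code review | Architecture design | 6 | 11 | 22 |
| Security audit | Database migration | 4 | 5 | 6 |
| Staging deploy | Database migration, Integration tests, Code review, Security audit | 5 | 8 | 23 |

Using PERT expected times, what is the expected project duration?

35 days

te_Architecture design = (8 + 4·13 + 18)/6 = 78/6 = 13
te_API spec = (11 + 4·13 + 15)/6 = 78/6 = 13
te_Backend dev = (1 + 4·2 + 9)/6 = 18/6 = 3
te_Frontend dev = (2 + 4·3 + 4)/6 = 18/6 = 3
te_Database migration = (2 + 4·6 + 10)/6 = 36/6 = 6
te_Unit tests = (1 + 4·2 + 3)/6 = 12/6 = 2
te_Integration tests = (6 + 4·7 + 8)/6 = 42/6 = 7
te_Code review = (6 + 4·11 + 22)/6 = 72/6 = 12
te_Security audit = (4 + 4·5 + 6)/6 = 30/6 = 5
te_Staging deploy = (5 + 4·8 + 23)/6 = 60/6 = 10

Forward pass:
ES_Architecture design = 0; EF_Architecture design = 13
ES_API spec = 0; EF_API spec = 13
ES_Backend dev = 0; EF_Backend dev = 3
ES_Frontend dev = max(EF_Architecture design=13, EF_Backend dev=3) = 13; EF_Frontend dev = 13+3 = 16
ES_Database migration = max(EF_API spec=13, EF_Backend dev=3) = 13; EF_Database migration = 13+6 = 19
ES_Unit tests = 13; EF_Unit tests = 13+2 = 15
ES_Integration tests = max(EF_Frontend dev=16, EF_Unit tests=15) = 16; EF_Integration tests = 16+7 = 23
ES_Code review = 13; EF_Code review = 13+12 = 25
ES_Security audit = 19; EF_Security audit = 19+5 = 24
ES_Staging deploy = max(EF_Database migration=19, EF_Integration tests=23, EF_Code review=25, EF_Security audit=24) = 25; EF_Staging deploy = 25+10 = 35
Expected project duration μ = 35 days. Critical path: Architecture design → Code review → Staging deploy.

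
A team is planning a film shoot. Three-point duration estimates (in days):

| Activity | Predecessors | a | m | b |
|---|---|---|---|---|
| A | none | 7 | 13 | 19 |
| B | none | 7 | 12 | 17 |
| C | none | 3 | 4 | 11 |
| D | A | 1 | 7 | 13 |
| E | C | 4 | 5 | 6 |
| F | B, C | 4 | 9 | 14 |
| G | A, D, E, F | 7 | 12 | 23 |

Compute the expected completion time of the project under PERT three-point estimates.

te_A = (7 + 4·13 + 19)/6 = 78/6 = 13
te_B = (7 + 4·12 + 17)/6 = 72/6 = 12
te_C = (3 + 4·4 + 11)/6 = 30/6 = 5
te_D = (1 + 4·7 + 13)/6 = 42/6 = 7
te_E = (4 + 4·5 + 6)/6 = 30/6 = 5
te_F = (4 + 4·9 + 14)/6 = 54/6 = 9
te_G = (7 + 4·12 + 23)/6 = 78/6 = 13

Forward pass:
ES_A = 0; EF_A = 13
ES_B = 0; EF_B = 12
ES_C = 0; EF_C = 5
ES_D = 13; EF_D = 13+7 = 20
ES_E = 5; EF_E = 5+5 = 10
ES_F = max(EF_B=12, EF_C=5) = 12; EF_F = 12+9 = 21
ES_G = max(EF_A=13, EF_D=20, EF_E=10, EF_F=21) = 21; EF_G = 21+13 = 34
Expected project duration μ = 34 days. Critical path: B → F → G.

34 days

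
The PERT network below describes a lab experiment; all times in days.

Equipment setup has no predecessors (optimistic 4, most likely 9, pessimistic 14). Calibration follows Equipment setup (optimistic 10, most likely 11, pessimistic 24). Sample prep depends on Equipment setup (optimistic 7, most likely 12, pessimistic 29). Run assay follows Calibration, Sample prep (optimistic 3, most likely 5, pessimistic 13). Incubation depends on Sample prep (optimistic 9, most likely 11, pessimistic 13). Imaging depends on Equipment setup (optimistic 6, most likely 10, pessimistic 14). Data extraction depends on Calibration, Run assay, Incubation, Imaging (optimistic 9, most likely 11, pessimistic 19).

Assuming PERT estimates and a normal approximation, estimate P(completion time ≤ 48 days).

0.675

te_Equipment setup = (4 + 4·9 + 14)/6 = 54/6 = 9; σ²_Equipment setup = ((14−4)/6)² = 2.778
te_Calibration = (10 + 4·11 + 24)/6 = 78/6 = 13; σ²_Calibration = ((24−10)/6)² = 5.444
te_Sample prep = (7 + 4·12 + 29)/6 = 84/6 = 14; σ²_Sample prep = ((29−7)/6)² = 13.444
te_Run assay = (3 + 4·5 + 13)/6 = 36/6 = 6; σ²_Run assay = ((13−3)/6)² = 2.778
te_Incubation = (9 + 4·11 + 13)/6 = 66/6 = 11; σ²_Incubation = ((13−9)/6)² = 0.444
te_Imaging = (6 + 4·10 + 14)/6 = 60/6 = 10; σ²_Imaging = ((14−6)/6)² = 1.778
te_Data extraction = (9 + 4·11 + 19)/6 = 72/6 = 12; σ²_Data extraction = ((19−9)/6)² = 2.778

Forward pass:
ES_Equipment setup = 0; EF_Equipment setup = 9
ES_Calibration = 9; EF_Calibration = 9+13 = 22
ES_Sample prep = 9; EF_Sample prep = 9+14 = 23
ES_Run assay = max(EF_Calibration=22, EF_Sample prep=23) = 23; EF_Run assay = 23+6 = 29
ES_Incubation = 23; EF_Incubation = 23+11 = 34
ES_Imaging = 9; EF_Imaging = 9+10 = 19
ES_Data extraction = max(EF_Calibration=22, EF_Run assay=29, EF_Incubation=34, EF_Imaging=19) = 34; EF_Data extraction = 34+12 = 46
Expected project duration μ = 46 days. Critical path: Equipment setup → Sample prep → Incubation → Data extraction.

Variance along critical path = 2.778 + 13.444 + 0.444 + 2.778 = 19.444; σ = √19.444 = 4.410 days.
Z = (48 − 46) / 4.410 = 0.454
P(T ≤ 48) = Φ(0.454) ≈ 0.675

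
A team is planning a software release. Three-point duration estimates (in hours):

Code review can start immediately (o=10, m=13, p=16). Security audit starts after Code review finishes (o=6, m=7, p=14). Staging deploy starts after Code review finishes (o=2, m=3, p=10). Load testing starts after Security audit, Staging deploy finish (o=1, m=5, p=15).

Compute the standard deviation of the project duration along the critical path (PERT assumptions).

te_Code review = (10 + 4·13 + 16)/6 = 78/6 = 13; σ²_Code review = ((16−10)/6)² = 1.000
te_Security audit = (6 + 4·7 + 14)/6 = 48/6 = 8; σ²_Security audit = ((14−6)/6)² = 1.778
te_Staging deploy = (2 + 4·3 + 10)/6 = 24/6 = 4; σ²_Staging deploy = ((10−2)/6)² = 1.778
te_Load testing = (1 + 4·5 + 15)/6 = 36/6 = 6; σ²_Load testing = ((15−1)/6)² = 5.444

Forward pass:
ES_Code review = 0; EF_Code review = 13
ES_Security audit = 13; EF_Security audit = 13+8 = 21
ES_Staging deploy = 13; EF_Staging deploy = 13+4 = 17
ES_Load testing = max(EF_Security audit=21, EF_Staging deploy=17) = 21; EF_Load testing = 21+6 = 27
Expected project duration μ = 27 hours. Critical path: Code review → Security audit → Load testing.

Variance along critical path = 1.000 + 1.778 + 5.444 = 8.222
σ = √8.222 = 2.867 hours

2.87 hours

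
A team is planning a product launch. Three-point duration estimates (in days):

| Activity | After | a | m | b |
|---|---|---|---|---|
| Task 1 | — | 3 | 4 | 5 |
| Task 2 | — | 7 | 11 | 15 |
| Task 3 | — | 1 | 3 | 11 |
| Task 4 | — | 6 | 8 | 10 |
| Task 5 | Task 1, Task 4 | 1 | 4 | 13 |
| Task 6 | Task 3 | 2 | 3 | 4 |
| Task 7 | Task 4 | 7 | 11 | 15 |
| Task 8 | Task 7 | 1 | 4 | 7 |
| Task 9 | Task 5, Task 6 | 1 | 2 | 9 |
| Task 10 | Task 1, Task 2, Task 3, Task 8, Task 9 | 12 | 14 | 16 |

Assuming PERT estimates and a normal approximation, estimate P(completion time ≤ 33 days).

0.018

te_Task 1 = (3 + 4·4 + 5)/6 = 24/6 = 4; σ²_Task 1 = ((5−3)/6)² = 0.111
te_Task 2 = (7 + 4·11 + 15)/6 = 66/6 = 11; σ²_Task 2 = ((15−7)/6)² = 1.778
te_Task 3 = (1 + 4·3 + 11)/6 = 24/6 = 4; σ²_Task 3 = ((11−1)/6)² = 2.778
te_Task 4 = (6 + 4·8 + 10)/6 = 48/6 = 8; σ²_Task 4 = ((10−6)/6)² = 0.444
te_Task 5 = (1 + 4·4 + 13)/6 = 30/6 = 5; σ²_Task 5 = ((13−1)/6)² = 4.000
te_Task 6 = (2 + 4·3 + 4)/6 = 18/6 = 3; σ²_Task 6 = ((4−2)/6)² = 0.111
te_Task 7 = (7 + 4·11 + 15)/6 = 66/6 = 11; σ²_Task 7 = ((15−7)/6)² = 1.778
te_Task 8 = (1 + 4·4 + 7)/6 = 24/6 = 4; σ²_Task 8 = ((7−1)/6)² = 1.000
te_Task 9 = (1 + 4·2 + 9)/6 = 18/6 = 3; σ²_Task 9 = ((9−1)/6)² = 1.778
te_Task 10 = (12 + 4·14 + 16)/6 = 84/6 = 14; σ²_Task 10 = ((16−12)/6)² = 0.444

Forward pass:
ES_Task 1 = 0; EF_Task 1 = 4
ES_Task 2 = 0; EF_Task 2 = 11
ES_Task 3 = 0; EF_Task 3 = 4
ES_Task 4 = 0; EF_Task 4 = 8
ES_Task 5 = max(EF_Task 1=4, EF_Task 4=8) = 8; EF_Task 5 = 8+5 = 13
ES_Task 6 = 4; EF_Task 6 = 4+3 = 7
ES_Task 7 = 8; EF_Task 7 = 8+11 = 19
ES_Task 8 = 19; EF_Task 8 = 19+4 = 23
ES_Task 9 = max(EF_Task 5=13, EF_Task 6=7) = 13; EF_Task 9 = 13+3 = 16
ES_Task 10 = max(EF_Task 1=4, EF_Task 2=11, EF_Task 3=4, EF_Task 8=23, EF_Task 9=16) = 23; EF_Task 10 = 23+14 = 37
Expected project duration μ = 37 days. Critical path: Task 4 → Task 7 → Task 8 → Task 10.

Variance along critical path = 0.444 + 1.778 + 1.000 + 0.444 = 3.667; σ = √3.667 = 1.915 days.
Z = (33 − 37) / 1.915 = -2.089
P(T ≤ 33) = Φ(-2.089) ≈ 0.018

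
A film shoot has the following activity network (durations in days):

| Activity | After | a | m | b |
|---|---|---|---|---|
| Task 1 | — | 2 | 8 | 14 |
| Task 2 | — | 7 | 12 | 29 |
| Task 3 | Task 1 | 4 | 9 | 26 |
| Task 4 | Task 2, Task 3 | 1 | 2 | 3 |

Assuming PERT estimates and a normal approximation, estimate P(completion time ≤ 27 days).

0.924

te_Task 1 = (2 + 4·8 + 14)/6 = 48/6 = 8; σ²_Task 1 = ((14−2)/6)² = 4.000
te_Task 2 = (7 + 4·12 + 29)/6 = 84/6 = 14; σ²_Task 2 = ((29−7)/6)² = 13.444
te_Task 3 = (4 + 4·9 + 26)/6 = 66/6 = 11; σ²_Task 3 = ((26−4)/6)² = 13.444
te_Task 4 = (1 + 4·2 + 3)/6 = 12/6 = 2; σ²_Task 4 = ((3−1)/6)² = 0.111

Forward pass:
ES_Task 1 = 0; EF_Task 1 = 8
ES_Task 2 = 0; EF_Task 2 = 14
ES_Task 3 = 8; EF_Task 3 = 8+11 = 19
ES_Task 4 = max(EF_Task 2=14, EF_Task 3=19) = 19; EF_Task 4 = 19+2 = 21
Expected project duration μ = 21 days. Critical path: Task 1 → Task 3 → Task 4.

Variance along critical path = 4.000 + 13.444 + 0.111 = 17.556; σ = √17.556 = 4.190 days.
Z = (27 − 21) / 4.190 = 1.432
P(T ≤ 27) = Φ(1.432) ≈ 0.924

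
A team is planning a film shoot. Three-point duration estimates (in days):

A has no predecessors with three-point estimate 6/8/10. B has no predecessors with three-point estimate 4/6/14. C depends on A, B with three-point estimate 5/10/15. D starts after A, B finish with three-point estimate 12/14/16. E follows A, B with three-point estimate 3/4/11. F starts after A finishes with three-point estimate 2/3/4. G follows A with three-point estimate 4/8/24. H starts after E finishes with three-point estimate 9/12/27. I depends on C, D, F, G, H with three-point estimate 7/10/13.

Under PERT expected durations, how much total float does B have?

te_A = (6 + 4·8 + 10)/6 = 48/6 = 8
te_B = (4 + 4·6 + 14)/6 = 42/6 = 7
te_C = (5 + 4·10 + 15)/6 = 60/6 = 10
te_D = (12 + 4·14 + 16)/6 = 84/6 = 14
te_E = (3 + 4·4 + 11)/6 = 30/6 = 5
te_F = (2 + 4·3 + 4)/6 = 18/6 = 3
te_G = (4 + 4·8 + 24)/6 = 60/6 = 10
te_H = (9 + 4·12 + 27)/6 = 84/6 = 14
te_I = (7 + 4·10 + 13)/6 = 60/6 = 10

Forward pass:
ES_A = 0; EF_A = 8
ES_B = 0; EF_B = 7
ES_C = max(EF_A=8, EF_B=7) = 8; EF_C = 8+10 = 18
ES_D = max(EF_A=8, EF_B=7) = 8; EF_D = 8+14 = 22
ES_E = max(EF_A=8, EF_B=7) = 8; EF_E = 8+5 = 13
ES_F = 8; EF_F = 8+3 = 11
ES_G = 8; EF_G = 8+10 = 18
ES_H = 13; EF_H = 13+14 = 27
ES_I = max(EF_C=18, EF_D=22, EF_F=11, EF_G=18, EF_H=27) = 27; EF_I = 27+10 = 37
Expected project duration μ = 37 days. Critical path: A → E → H → I.

Backward pass:
LF_I = 37; LS_I = 37−10 = 27
LF_H = LS_I = 27; LS_H = 27−14 = 13
LF_G = LS_I = 27; LS_G = 27−10 = 17
LF_F = LS_I = 27; LS_F = 27−3 = 24
LF_E = LS_H = 13; LS_E = 13−5 = 8
LF_D = LS_I = 27; LS_D = 27−14 = 13
LF_C = LS_I = 27; LS_C = 27−10 = 17
LF_B = min(LS_C=17, LS_D=13, LS_E=8) = 8; LS_B = 8−7 = 1
LF_A = min(LS_C=17, LS_D=13, LS_E=8, LS_F=24, LS_G=17) = 8; LS_A = 8−8 = 0
Slack_B = LS_B − ES_B = 1 − 0 = 1

1 days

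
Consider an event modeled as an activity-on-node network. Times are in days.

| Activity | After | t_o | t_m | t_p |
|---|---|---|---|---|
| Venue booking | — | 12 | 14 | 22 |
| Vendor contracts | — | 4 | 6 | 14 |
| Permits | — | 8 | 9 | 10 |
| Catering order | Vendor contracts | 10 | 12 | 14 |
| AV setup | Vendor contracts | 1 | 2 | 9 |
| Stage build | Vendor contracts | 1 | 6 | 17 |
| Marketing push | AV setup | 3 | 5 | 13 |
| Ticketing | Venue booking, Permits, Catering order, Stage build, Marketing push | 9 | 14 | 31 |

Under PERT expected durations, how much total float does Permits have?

te_Venue booking = (12 + 4·14 + 22)/6 = 90/6 = 15
te_Vendor contracts = (4 + 4·6 + 14)/6 = 42/6 = 7
te_Permits = (8 + 4·9 + 10)/6 = 54/6 = 9
te_Catering order = (10 + 4·12 + 14)/6 = 72/6 = 12
te_AV setup = (1 + 4·2 + 9)/6 = 18/6 = 3
te_Stage build = (1 + 4·6 + 17)/6 = 42/6 = 7
te_Marketing push = (3 + 4·5 + 13)/6 = 36/6 = 6
te_Ticketing = (9 + 4·14 + 31)/6 = 96/6 = 16

Forward pass:
ES_Venue booking = 0; EF_Venue booking = 15
ES_Vendor contracts = 0; EF_Vendor contracts = 7
ES_Permits = 0; EF_Permits = 9
ES_Catering order = 7; EF_Catering order = 7+12 = 19
ES_AV setup = 7; EF_AV setup = 7+3 = 10
ES_Stage build = 7; EF_Stage build = 7+7 = 14
ES_Marketing push = 10; EF_Marketing push = 10+6 = 16
ES_Ticketing = max(EF_Venue booking=15, EF_Permits=9, EF_Catering order=19, EF_Stage build=14, EF_Marketing push=16) = 19; EF_Ticketing = 19+16 = 35
Expected project duration μ = 35 days. Critical path: Vendor contracts → Catering order → Ticketing.

Backward pass:
LF_Ticketing = 35; LS_Ticketing = 35−16 = 19
LF_Marketing push = LS_Ticketing = 19; LS_Marketing push = 19−6 = 13
LF_Stage build = LS_Ticketing = 19; LS_Stage build = 19−7 = 12
LF_AV setup = LS_Marketing push = 13; LS_AV setup = 13−3 = 10
LF_Catering order = LS_Ticketing = 19; LS_Catering order = 19−12 = 7
LF_Permits = LS_Ticketing = 19; LS_Permits = 19−9 = 10
LF_Vendor contracts = min(LS_Catering order=7, LS_AV setup=10, LS_Stage build=12) = 7; LS_Vendor contracts = 7−7 = 0
LF_Venue booking = LS_Ticketing = 19; LS_Venue booking = 19−15 = 4
Slack_Permits = LS_Permits − ES_Permits = 10 − 0 = 10

10 days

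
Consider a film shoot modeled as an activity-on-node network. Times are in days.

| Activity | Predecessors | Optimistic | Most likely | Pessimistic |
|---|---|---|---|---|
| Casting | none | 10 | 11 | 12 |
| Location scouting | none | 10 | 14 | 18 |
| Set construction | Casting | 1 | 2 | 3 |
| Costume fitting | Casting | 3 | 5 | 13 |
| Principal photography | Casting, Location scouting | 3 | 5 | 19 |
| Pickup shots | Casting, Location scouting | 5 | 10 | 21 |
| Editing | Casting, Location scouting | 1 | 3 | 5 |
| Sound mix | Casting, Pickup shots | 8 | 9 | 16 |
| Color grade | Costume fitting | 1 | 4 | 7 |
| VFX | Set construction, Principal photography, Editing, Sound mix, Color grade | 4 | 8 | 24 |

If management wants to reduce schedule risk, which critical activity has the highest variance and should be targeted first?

VFX

te_Casting = (10 + 4·11 + 12)/6 = 66/6 = 11; σ²_Casting = ((12−10)/6)² = 0.111
te_Location scouting = (10 + 4·14 + 18)/6 = 84/6 = 14; σ²_Location scouting = ((18−10)/6)² = 1.778
te_Set construction = (1 + 4·2 + 3)/6 = 12/6 = 2; σ²_Set construction = ((3−1)/6)² = 0.111
te_Costume fitting = (3 + 4·5 + 13)/6 = 36/6 = 6; σ²_Costume fitting = ((13−3)/6)² = 2.778
te_Principal photography = (3 + 4·5 + 19)/6 = 42/6 = 7; σ²_Principal photography = ((19−3)/6)² = 7.111
te_Pickup shots = (5 + 4·10 + 21)/6 = 66/6 = 11; σ²_Pickup shots = ((21−5)/6)² = 7.111
te_Editing = (1 + 4·3 + 5)/6 = 18/6 = 3; σ²_Editing = ((5−1)/6)² = 0.444
te_Sound mix = (8 + 4·9 + 16)/6 = 60/6 = 10; σ²_Sound mix = ((16−8)/6)² = 1.778
te_Color grade = (1 + 4·4 + 7)/6 = 24/6 = 4; σ²_Color grade = ((7−1)/6)² = 1.000
te_VFX = (4 + 4·8 + 24)/6 = 60/6 = 10; σ²_VFX = ((24−4)/6)² = 11.111

Forward pass:
ES_Casting = 0; EF_Casting = 11
ES_Location scouting = 0; EF_Location scouting = 14
ES_Set construction = 11; EF_Set construction = 11+2 = 13
ES_Costume fitting = 11; EF_Costume fitting = 11+6 = 17
ES_Principal photography = max(EF_Casting=11, EF_Location scouting=14) = 14; EF_Principal photography = 14+7 = 21
ES_Pickup shots = max(EF_Casting=11, EF_Location scouting=14) = 14; EF_Pickup shots = 14+11 = 25
ES_Editing = max(EF_Casting=11, EF_Location scouting=14) = 14; EF_Editing = 14+3 = 17
ES_Sound mix = max(EF_Casting=11, EF_Pickup shots=25) = 25; EF_Sound mix = 25+10 = 35
ES_Color grade = 17; EF_Color grade = 17+4 = 21
ES_VFX = max(EF_Set construction=13, EF_Principal photography=21, EF_Editing=17, EF_Sound mix=35, EF_Color grade=21) = 35; EF_VFX = 35+10 = 45
Expected project duration μ = 45 days. Critical path: Location scouting → Pickup shots → Sound mix → VFX.

Variances on critical path: σ²_Location scouting=1.778, σ²_Pickup shots=7.111, σ²_Sound mix=1.778, σ²_VFX=11.111.
Largest is σ²_VFX = 11.111.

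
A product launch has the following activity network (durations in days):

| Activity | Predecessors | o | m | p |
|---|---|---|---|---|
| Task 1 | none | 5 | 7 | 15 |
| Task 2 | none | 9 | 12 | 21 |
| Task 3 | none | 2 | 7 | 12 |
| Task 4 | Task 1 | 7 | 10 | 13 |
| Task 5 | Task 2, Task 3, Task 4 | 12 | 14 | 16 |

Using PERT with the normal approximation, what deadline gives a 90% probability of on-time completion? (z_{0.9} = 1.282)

te_Task 1 = (5 + 4·7 + 15)/6 = 48/6 = 8; σ²_Task 1 = ((15−5)/6)² = 2.778
te_Task 2 = (9 + 4·12 + 21)/6 = 78/6 = 13; σ²_Task 2 = ((21−9)/6)² = 4.000
te_Task 3 = (2 + 4·7 + 12)/6 = 42/6 = 7; σ²_Task 3 = ((12−2)/6)² = 2.778
te_Task 4 = (7 + 4·10 + 13)/6 = 60/6 = 10; σ²_Task 4 = ((13−7)/6)² = 1.000
te_Task 5 = (12 + 4·14 + 16)/6 = 84/6 = 14; σ²_Task 5 = ((16−12)/6)² = 0.444

Forward pass:
ES_Task 1 = 0; EF_Task 1 = 8
ES_Task 2 = 0; EF_Task 2 = 13
ES_Task 3 = 0; EF_Task 3 = 7
ES_Task 4 = 8; EF_Task 4 = 8+10 = 18
ES_Task 5 = max(EF_Task 2=13, EF_Task 3=7, EF_Task 4=18) = 18; EF_Task 5 = 18+14 = 32
Expected project duration μ = 32 days. Critical path: Task 1 → Task 4 → Task 5.

Variance along critical path = 2.778 + 1.000 + 0.444 = 4.222; σ = 2.055 days.
D = μ + z·σ = 32 + 1.282·2.055 = 34.6 days

34.6 days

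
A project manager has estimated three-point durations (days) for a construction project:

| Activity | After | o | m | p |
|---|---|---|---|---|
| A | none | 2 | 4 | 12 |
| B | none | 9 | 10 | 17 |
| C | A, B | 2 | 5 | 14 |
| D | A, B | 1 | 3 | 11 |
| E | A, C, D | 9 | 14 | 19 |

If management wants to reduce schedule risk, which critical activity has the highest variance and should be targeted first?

C

te_A = (2 + 4·4 + 12)/6 = 30/6 = 5; σ²_A = ((12−2)/6)² = 2.778
te_B = (9 + 4·10 + 17)/6 = 66/6 = 11; σ²_B = ((17−9)/6)² = 1.778
te_C = (2 + 4·5 + 14)/6 = 36/6 = 6; σ²_C = ((14−2)/6)² = 4.000
te_D = (1 + 4·3 + 11)/6 = 24/6 = 4; σ²_D = ((11−1)/6)² = 2.778
te_E = (9 + 4·14 + 19)/6 = 84/6 = 14; σ²_E = ((19−9)/6)² = 2.778

Forward pass:
ES_A = 0; EF_A = 5
ES_B = 0; EF_B = 11
ES_C = max(EF_A=5, EF_B=11) = 11; EF_C = 11+6 = 17
ES_D = max(EF_A=5, EF_B=11) = 11; EF_D = 11+4 = 15
ES_E = max(EF_A=5, EF_C=17, EF_D=15) = 17; EF_E = 17+14 = 31
Expected project duration μ = 31 days. Critical path: B → C → E.

Variances on critical path: σ²_B=1.778, σ²_C=4.000, σ²_E=2.778.
Largest is σ²_C = 4.000.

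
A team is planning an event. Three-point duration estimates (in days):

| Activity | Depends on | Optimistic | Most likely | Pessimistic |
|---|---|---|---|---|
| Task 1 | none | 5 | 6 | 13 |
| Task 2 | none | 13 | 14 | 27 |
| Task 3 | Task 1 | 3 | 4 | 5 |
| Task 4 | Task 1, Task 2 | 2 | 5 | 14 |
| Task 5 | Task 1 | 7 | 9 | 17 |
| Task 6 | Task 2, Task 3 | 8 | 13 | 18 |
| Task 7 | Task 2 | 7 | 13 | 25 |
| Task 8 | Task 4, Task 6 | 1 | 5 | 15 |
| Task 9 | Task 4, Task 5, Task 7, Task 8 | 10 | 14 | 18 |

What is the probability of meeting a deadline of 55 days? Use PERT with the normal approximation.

te_Task 1 = (5 + 4·6 + 13)/6 = 42/6 = 7; σ²_Task 1 = ((13−5)/6)² = 1.778
te_Task 2 = (13 + 4·14 + 27)/6 = 96/6 = 16; σ²_Task 2 = ((27−13)/6)² = 5.444
te_Task 3 = (3 + 4·4 + 5)/6 = 24/6 = 4; σ²_Task 3 = ((5−3)/6)² = 0.111
te_Task 4 = (2 + 4·5 + 14)/6 = 36/6 = 6; σ²_Task 4 = ((14−2)/6)² = 4.000
te_Task 5 = (7 + 4·9 + 17)/6 = 60/6 = 10; σ²_Task 5 = ((17−7)/6)² = 2.778
te_Task 6 = (8 + 4·13 + 18)/6 = 78/6 = 13; σ²_Task 6 = ((18−8)/6)² = 2.778
te_Task 7 = (7 + 4·13 + 25)/6 = 84/6 = 14; σ²_Task 7 = ((25−7)/6)² = 9.000
te_Task 8 = (1 + 4·5 + 15)/6 = 36/6 = 6; σ²_Task 8 = ((15−1)/6)² = 5.444
te_Task 9 = (10 + 4·14 + 18)/6 = 84/6 = 14; σ²_Task 9 = ((18−10)/6)² = 1.778

Forward pass:
ES_Task 1 = 0; EF_Task 1 = 7
ES_Task 2 = 0; EF_Task 2 = 16
ES_Task 3 = 7; EF_Task 3 = 7+4 = 11
ES_Task 4 = max(EF_Task 1=7, EF_Task 2=16) = 16; EF_Task 4 = 16+6 = 22
ES_Task 5 = 7; EF_Task 5 = 7+10 = 17
ES_Task 6 = max(EF_Task 2=16, EF_Task 3=11) = 16; EF_Task 6 = 16+13 = 29
ES_Task 7 = 16; EF_Task 7 = 16+14 = 30
ES_Task 8 = max(EF_Task 4=22, EF_Task 6=29) = 29; EF_Task 8 = 29+6 = 35
ES_Task 9 = max(EF_Task 4=22, EF_Task 5=17, EF_Task 7=30, EF_Task 8=35) = 35; EF_Task 9 = 35+14 = 49
Expected project duration μ = 49 days. Critical path: Task 2 → Task 6 → Task 8 → Task 9.

Variance along critical path = 5.444 + 2.778 + 5.444 + 1.778 = 15.444; σ = √15.444 = 3.930 days.
Z = (55 − 49) / 3.930 = 1.527
P(T ≤ 55) = Φ(1.527) ≈ 0.937

0.937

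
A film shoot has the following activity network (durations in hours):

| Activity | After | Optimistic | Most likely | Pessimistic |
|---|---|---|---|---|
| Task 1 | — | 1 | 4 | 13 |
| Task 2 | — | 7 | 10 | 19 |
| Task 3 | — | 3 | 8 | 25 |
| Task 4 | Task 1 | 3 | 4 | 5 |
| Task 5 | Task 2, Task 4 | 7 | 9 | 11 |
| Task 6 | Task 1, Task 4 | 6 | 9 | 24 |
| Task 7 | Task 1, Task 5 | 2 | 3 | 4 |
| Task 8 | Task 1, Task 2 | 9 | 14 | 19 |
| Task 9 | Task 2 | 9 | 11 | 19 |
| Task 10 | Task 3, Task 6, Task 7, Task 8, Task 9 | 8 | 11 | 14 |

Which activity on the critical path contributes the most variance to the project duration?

Task 2

te_Task 1 = (1 + 4·4 + 13)/6 = 30/6 = 5; σ²_Task 1 = ((13−1)/6)² = 4.000
te_Task 2 = (7 + 4·10 + 19)/6 = 66/6 = 11; σ²_Task 2 = ((19−7)/6)² = 4.000
te_Task 3 = (3 + 4·8 + 25)/6 = 60/6 = 10; σ²_Task 3 = ((25−3)/6)² = 13.444
te_Task 4 = (3 + 4·4 + 5)/6 = 24/6 = 4; σ²_Task 4 = ((5−3)/6)² = 0.111
te_Task 5 = (7 + 4·9 + 11)/6 = 54/6 = 9; σ²_Task 5 = ((11−7)/6)² = 0.444
te_Task 6 = (6 + 4·9 + 24)/6 = 66/6 = 11; σ²_Task 6 = ((24−6)/6)² = 9.000
te_Task 7 = (2 + 4·3 + 4)/6 = 18/6 = 3; σ²_Task 7 = ((4−2)/6)² = 0.111
te_Task 8 = (9 + 4·14 + 19)/6 = 84/6 = 14; σ²_Task 8 = ((19−9)/6)² = 2.778
te_Task 9 = (9 + 4·11 + 19)/6 = 72/6 = 12; σ²_Task 9 = ((19−9)/6)² = 2.778
te_Task 10 = (8 + 4·11 + 14)/6 = 66/6 = 11; σ²_Task 10 = ((14−8)/6)² = 1.000

Forward pass:
ES_Task 1 = 0; EF_Task 1 = 5
ES_Task 2 = 0; EF_Task 2 = 11
ES_Task 3 = 0; EF_Task 3 = 10
ES_Task 4 = 5; EF_Task 4 = 5+4 = 9
ES_Task 5 = max(EF_Task 2=11, EF_Task 4=9) = 11; EF_Task 5 = 11+9 = 20
ES_Task 6 = max(EF_Task 1=5, EF_Task 4=9) = 9; EF_Task 6 = 9+11 = 20
ES_Task 7 = max(EF_Task 1=5, EF_Task 5=20) = 20; EF_Task 7 = 20+3 = 23
ES_Task 8 = max(EF_Task 1=5, EF_Task 2=11) = 11; EF_Task 8 = 11+14 = 25
ES_Task 9 = 11; EF_Task 9 = 11+12 = 23
ES_Task 10 = max(EF_Task 3=10, EF_Task 6=20, EF_Task 7=23, EF_Task 8=25, EF_Task 9=23) = 25; EF_Task 10 = 25+11 = 36
Expected project duration μ = 36 hours. Critical path: Task 2 → Task 8 → Task 10.

Variances on critical path: σ²_Task 2=4.000, σ²_Task 8=2.778, σ²_Task 10=1.000.
Largest is σ²_Task 2 = 4.000.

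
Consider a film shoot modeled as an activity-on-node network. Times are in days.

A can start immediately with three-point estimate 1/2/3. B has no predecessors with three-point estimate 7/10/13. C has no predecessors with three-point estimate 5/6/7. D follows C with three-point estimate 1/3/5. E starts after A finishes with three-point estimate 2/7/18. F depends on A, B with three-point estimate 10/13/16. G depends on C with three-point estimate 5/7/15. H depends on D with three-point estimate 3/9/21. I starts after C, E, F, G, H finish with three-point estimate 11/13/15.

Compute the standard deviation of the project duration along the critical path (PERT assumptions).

te_A = (1 + 4·2 + 3)/6 = 12/6 = 2; σ²_A = ((3−1)/6)² = 0.111
te_B = (7 + 4·10 + 13)/6 = 60/6 = 10; σ²_B = ((13−7)/6)² = 1.000
te_C = (5 + 4·6 + 7)/6 = 36/6 = 6; σ²_C = ((7−5)/6)² = 0.111
te_D = (1 + 4·3 + 5)/6 = 18/6 = 3; σ²_D = ((5−1)/6)² = 0.444
te_E = (2 + 4·7 + 18)/6 = 48/6 = 8; σ²_E = ((18−2)/6)² = 7.111
te_F = (10 + 4·13 + 16)/6 = 78/6 = 13; σ²_F = ((16−10)/6)² = 1.000
te_G = (5 + 4·7 + 15)/6 = 48/6 = 8; σ²_G = ((15−5)/6)² = 2.778
te_H = (3 + 4·9 + 21)/6 = 60/6 = 10; σ²_H = ((21−3)/6)² = 9.000
te_I = (11 + 4·13 + 15)/6 = 78/6 = 13; σ²_I = ((15−11)/6)² = 0.444

Forward pass:
ES_A = 0; EF_A = 2
ES_B = 0; EF_B = 10
ES_C = 0; EF_C = 6
ES_D = 6; EF_D = 6+3 = 9
ES_E = 2; EF_E = 2+8 = 10
ES_F = max(EF_A=2, EF_B=10) = 10; EF_F = 10+13 = 23
ES_G = 6; EF_G = 6+8 = 14
ES_H = 9; EF_H = 9+10 = 19
ES_I = max(EF_C=6, EF_E=10, EF_F=23, EF_G=14, EF_H=19) = 23; EF_I = 23+13 = 36
Expected project duration μ = 36 days. Critical path: B → F → I.

Variance along critical path = 1.000 + 1.000 + 0.444 = 2.444
σ = √2.444 = 1.563 days

1.56 days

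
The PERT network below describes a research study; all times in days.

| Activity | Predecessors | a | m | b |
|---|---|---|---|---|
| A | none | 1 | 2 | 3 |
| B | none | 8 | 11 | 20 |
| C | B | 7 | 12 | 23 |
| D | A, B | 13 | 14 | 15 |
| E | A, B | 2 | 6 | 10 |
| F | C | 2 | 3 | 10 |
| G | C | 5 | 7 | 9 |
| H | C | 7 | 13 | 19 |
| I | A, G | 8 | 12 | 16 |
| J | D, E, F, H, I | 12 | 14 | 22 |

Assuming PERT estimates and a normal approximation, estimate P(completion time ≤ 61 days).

0.691

te_A = (1 + 4·2 + 3)/6 = 12/6 = 2; σ²_A = ((3−1)/6)² = 0.111
te_B = (8 + 4·11 + 20)/6 = 72/6 = 12; σ²_B = ((20−8)/6)² = 4.000
te_C = (7 + 4·12 + 23)/6 = 78/6 = 13; σ²_C = ((23−7)/6)² = 7.111
te_D = (13 + 4·14 + 15)/6 = 84/6 = 14; σ²_D = ((15−13)/6)² = 0.111
te_E = (2 + 4·6 + 10)/6 = 36/6 = 6; σ²_E = ((10−2)/6)² = 1.778
te_F = (2 + 4·3 + 10)/6 = 24/6 = 4; σ²_F = ((10−2)/6)² = 1.778
te_G = (5 + 4·7 + 9)/6 = 42/6 = 7; σ²_G = ((9−5)/6)² = 0.444
te_H = (7 + 4·13 + 19)/6 = 78/6 = 13; σ²_H = ((19−7)/6)² = 4.000
te_I = (8 + 4·12 + 16)/6 = 72/6 = 12; σ²_I = ((16−8)/6)² = 1.778
te_J = (12 + 4·14 + 22)/6 = 90/6 = 15; σ²_J = ((22−12)/6)² = 2.778

Forward pass:
ES_A = 0; EF_A = 2
ES_B = 0; EF_B = 12
ES_C = 12; EF_C = 12+13 = 25
ES_D = max(EF_A=2, EF_B=12) = 12; EF_D = 12+14 = 26
ES_E = max(EF_A=2, EF_B=12) = 12; EF_E = 12+6 = 18
ES_F = 25; EF_F = 25+4 = 29
ES_G = 25; EF_G = 25+7 = 32
ES_H = 25; EF_H = 25+13 = 38
ES_I = max(EF_A=2, EF_G=32) = 32; EF_I = 32+12 = 44
ES_J = max(EF_D=26, EF_E=18, EF_F=29, EF_H=38, EF_I=44) = 44; EF_J = 44+15 = 59
Expected project duration μ = 59 days. Critical path: B → C → G → I → J.

Variance along critical path = 4.000 + 7.111 + 0.444 + 1.778 + 2.778 = 16.111; σ = √16.111 = 4.014 days.
Z = (61 − 59) / 4.014 = 0.498
P(T ≤ 61) = Φ(0.498) ≈ 0.691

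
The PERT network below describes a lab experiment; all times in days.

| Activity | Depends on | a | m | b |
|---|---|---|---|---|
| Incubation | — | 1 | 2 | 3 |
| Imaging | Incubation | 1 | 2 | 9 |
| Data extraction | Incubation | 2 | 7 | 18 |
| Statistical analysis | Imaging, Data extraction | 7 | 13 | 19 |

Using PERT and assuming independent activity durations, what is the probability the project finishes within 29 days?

0.963

te_Incubation = (1 + 4·2 + 3)/6 = 12/6 = 2; σ²_Incubation = ((3−1)/6)² = 0.111
te_Imaging = (1 + 4·2 + 9)/6 = 18/6 = 3; σ²_Imaging = ((9−1)/6)² = 1.778
te_Data extraction = (2 + 4·7 + 18)/6 = 48/6 = 8; σ²_Data extraction = ((18−2)/6)² = 7.111
te_Statistical analysis = (7 + 4·13 + 19)/6 = 78/6 = 13; σ²_Statistical analysis = ((19−7)/6)² = 4.000

Forward pass:
ES_Incubation = 0; EF_Incubation = 2
ES_Imaging = 2; EF_Imaging = 2+3 = 5
ES_Data extraction = 2; EF_Data extraction = 2+8 = 10
ES_Statistical analysis = max(EF_Imaging=5, EF_Data extraction=10) = 10; EF_Statistical analysis = 10+13 = 23
Expected project duration μ = 23 days. Critical path: Incubation → Data extraction → Statistical analysis.

Variance along critical path = 0.111 + 7.111 + 4.000 = 11.222; σ = √11.222 = 3.350 days.
Z = (29 − 23) / 3.350 = 1.791
P(T ≤ 29) = Φ(1.791) ≈ 0.963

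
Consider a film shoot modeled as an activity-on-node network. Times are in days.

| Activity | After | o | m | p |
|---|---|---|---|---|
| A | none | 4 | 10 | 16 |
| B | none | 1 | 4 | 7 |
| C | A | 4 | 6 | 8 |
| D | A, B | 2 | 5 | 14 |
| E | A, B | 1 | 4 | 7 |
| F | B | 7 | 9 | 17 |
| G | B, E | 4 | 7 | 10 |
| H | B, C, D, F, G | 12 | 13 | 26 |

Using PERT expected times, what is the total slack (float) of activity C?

5 days

te_A = (4 + 4·10 + 16)/6 = 60/6 = 10
te_B = (1 + 4·4 + 7)/6 = 24/6 = 4
te_C = (4 + 4·6 + 8)/6 = 36/6 = 6
te_D = (2 + 4·5 + 14)/6 = 36/6 = 6
te_E = (1 + 4·4 + 7)/6 = 24/6 = 4
te_F = (7 + 4·9 + 17)/6 = 60/6 = 10
te_G = (4 + 4·7 + 10)/6 = 42/6 = 7
te_H = (12 + 4·13 + 26)/6 = 90/6 = 15

Forward pass:
ES_A = 0; EF_A = 10
ES_B = 0; EF_B = 4
ES_C = 10; EF_C = 10+6 = 16
ES_D = max(EF_A=10, EF_B=4) = 10; EF_D = 10+6 = 16
ES_E = max(EF_A=10, EF_B=4) = 10; EF_E = 10+4 = 14
ES_F = 4; EF_F = 4+10 = 14
ES_G = max(EF_B=4, EF_E=14) = 14; EF_G = 14+7 = 21
ES_H = max(EF_B=4, EF_C=16, EF_D=16, EF_F=14, EF_G=21) = 21; EF_H = 21+15 = 36
Expected project duration μ = 36 days. Critical path: A → E → G → H.

Backward pass:
LF_H = 36; LS_H = 36−15 = 21
LF_G = LS_H = 21; LS_G = 21−7 = 14
LF_F = LS_H = 21; LS_F = 21−10 = 11
LF_E = LS_G = 14; LS_E = 14−4 = 10
LF_D = LS_H = 21; LS_D = 21−6 = 15
LF_C = LS_H = 21; LS_C = 21−6 = 15
LF_B = min(LS_D=15, LS_E=10, LS_F=11, LS_G=14, LS_H=21) = 10; LS_B = 10−4 = 6
LF_A = min(LS_C=15, LS_D=15, LS_E=10) = 10; LS_A = 10−10 = 0
Slack_C = LS_C − ES_C = 15 − 10 = 5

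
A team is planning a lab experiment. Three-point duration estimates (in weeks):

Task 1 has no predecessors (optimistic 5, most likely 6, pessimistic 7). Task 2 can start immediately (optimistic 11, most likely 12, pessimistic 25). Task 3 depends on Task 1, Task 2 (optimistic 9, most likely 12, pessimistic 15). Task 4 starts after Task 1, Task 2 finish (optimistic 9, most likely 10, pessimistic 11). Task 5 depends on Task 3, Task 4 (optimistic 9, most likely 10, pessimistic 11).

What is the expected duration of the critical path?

te_Task 1 = (5 + 4·6 + 7)/6 = 36/6 = 6
te_Task 2 = (11 + 4·12 + 25)/6 = 84/6 = 14
te_Task 3 = (9 + 4·12 + 15)/6 = 72/6 = 12
te_Task 4 = (9 + 4·10 + 11)/6 = 60/6 = 10
te_Task 5 = (9 + 4·10 + 11)/6 = 60/6 = 10

Forward pass:
ES_Task 1 = 0; EF_Task 1 = 6
ES_Task 2 = 0; EF_Task 2 = 14
ES_Task 3 = max(EF_Task 1=6, EF_Task 2=14) = 14; EF_Task 3 = 14+12 = 26
ES_Task 4 = max(EF_Task 1=6, EF_Task 2=14) = 14; EF_Task 4 = 14+10 = 24
ES_Task 5 = max(EF_Task 3=26, EF_Task 4=24) = 26; EF_Task 5 = 26+10 = 36
Expected project duration μ = 36 weeks. Critical path: Task 2 → Task 3 → Task 5.

36 weeks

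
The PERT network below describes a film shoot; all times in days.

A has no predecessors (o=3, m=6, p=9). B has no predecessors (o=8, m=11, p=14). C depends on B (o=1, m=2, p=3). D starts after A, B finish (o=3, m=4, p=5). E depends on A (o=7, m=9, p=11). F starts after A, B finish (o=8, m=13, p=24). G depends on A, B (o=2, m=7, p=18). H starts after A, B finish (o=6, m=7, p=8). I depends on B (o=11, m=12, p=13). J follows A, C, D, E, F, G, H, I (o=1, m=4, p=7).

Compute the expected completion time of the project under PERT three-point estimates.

29 days

te_A = (3 + 4·6 + 9)/6 = 36/6 = 6
te_B = (8 + 4·11 + 14)/6 = 66/6 = 11
te_C = (1 + 4·2 + 3)/6 = 12/6 = 2
te_D = (3 + 4·4 + 5)/6 = 24/6 = 4
te_E = (7 + 4·9 + 11)/6 = 54/6 = 9
te_F = (8 + 4·13 + 24)/6 = 84/6 = 14
te_G = (2 + 4·7 + 18)/6 = 48/6 = 8
te_H = (6 + 4·7 + 8)/6 = 42/6 = 7
te_I = (11 + 4·12 + 13)/6 = 72/6 = 12
te_J = (1 + 4·4 + 7)/6 = 24/6 = 4

Forward pass:
ES_A = 0; EF_A = 6
ES_B = 0; EF_B = 11
ES_C = 11; EF_C = 11+2 = 13
ES_D = max(EF_A=6, EF_B=11) = 11; EF_D = 11+4 = 15
ES_E = 6; EF_E = 6+9 = 15
ES_F = max(EF_A=6, EF_B=11) = 11; EF_F = 11+14 = 25
ES_G = max(EF_A=6, EF_B=11) = 11; EF_G = 11+8 = 19
ES_H = max(EF_A=6, EF_B=11) = 11; EF_H = 11+7 = 18
ES_I = 11; EF_I = 11+12 = 23
ES_J = max(EF_A=6, EF_C=13, EF_D=15, EF_E=15, EF_F=25, EF_G=19, EF_H=18, EF_I=23) = 25; EF_J = 25+4 = 29
Expected project duration μ = 29 days. Critical path: B → F → J.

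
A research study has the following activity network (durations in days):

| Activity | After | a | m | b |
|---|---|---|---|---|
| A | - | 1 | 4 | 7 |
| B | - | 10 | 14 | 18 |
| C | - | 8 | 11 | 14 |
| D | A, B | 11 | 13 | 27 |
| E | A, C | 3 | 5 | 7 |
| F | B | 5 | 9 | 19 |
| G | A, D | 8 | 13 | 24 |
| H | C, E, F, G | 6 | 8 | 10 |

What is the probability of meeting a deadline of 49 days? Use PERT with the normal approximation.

0.311

te_A = (1 + 4·4 + 7)/6 = 24/6 = 4; σ²_A = ((7−1)/6)² = 1.000
te_B = (10 + 4·14 + 18)/6 = 84/6 = 14; σ²_B = ((18−10)/6)² = 1.778
te_C = (8 + 4·11 + 14)/6 = 66/6 = 11; σ²_C = ((14−8)/6)² = 1.000
te_D = (11 + 4·13 + 27)/6 = 90/6 = 15; σ²_D = ((27−11)/6)² = 7.111
te_E = (3 + 4·5 + 7)/6 = 30/6 = 5; σ²_E = ((7−3)/6)² = 0.444
te_F = (5 + 4·9 + 19)/6 = 60/6 = 10; σ²_F = ((19−5)/6)² = 5.444
te_G = (8 + 4·13 + 24)/6 = 84/6 = 14; σ²_G = ((24−8)/6)² = 7.111
te_H = (6 + 4·8 + 10)/6 = 48/6 = 8; σ²_H = ((10−6)/6)² = 0.444

Forward pass:
ES_A = 0; EF_A = 4
ES_B = 0; EF_B = 14
ES_C = 0; EF_C = 11
ES_D = max(EF_A=4, EF_B=14) = 14; EF_D = 14+15 = 29
ES_E = max(EF_A=4, EF_C=11) = 11; EF_E = 11+5 = 16
ES_F = 14; EF_F = 14+10 = 24
ES_G = max(EF_A=4, EF_D=29) = 29; EF_G = 29+14 = 43
ES_H = max(EF_C=11, EF_E=16, EF_F=24, EF_G=43) = 43; EF_H = 43+8 = 51
Expected project duration μ = 51 days. Critical path: B → D → G → H.

Variance along critical path = 1.778 + 7.111 + 7.111 + 0.444 = 16.444; σ = √16.444 = 4.055 days.
Z = (49 − 51) / 4.055 = -0.493
P(T ≤ 49) = Φ(-0.493) ≈ 0.311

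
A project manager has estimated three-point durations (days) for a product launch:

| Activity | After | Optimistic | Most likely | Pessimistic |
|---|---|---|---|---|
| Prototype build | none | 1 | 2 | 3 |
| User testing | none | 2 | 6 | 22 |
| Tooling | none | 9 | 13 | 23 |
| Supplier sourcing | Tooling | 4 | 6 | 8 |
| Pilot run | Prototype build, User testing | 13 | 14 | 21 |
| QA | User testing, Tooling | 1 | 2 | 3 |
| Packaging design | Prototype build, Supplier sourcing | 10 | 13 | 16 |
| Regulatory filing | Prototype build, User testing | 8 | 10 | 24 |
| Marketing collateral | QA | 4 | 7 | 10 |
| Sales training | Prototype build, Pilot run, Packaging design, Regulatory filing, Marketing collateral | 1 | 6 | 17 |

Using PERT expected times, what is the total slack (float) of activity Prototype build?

16 days

te_Prototype build = (1 + 4·2 + 3)/6 = 12/6 = 2
te_User testing = (2 + 4·6 + 22)/6 = 48/6 = 8
te_Tooling = (9 + 4·13 + 23)/6 = 84/6 = 14
te_Supplier sourcing = (4 + 4·6 + 8)/6 = 36/6 = 6
te_Pilot run = (13 + 4·14 + 21)/6 = 90/6 = 15
te_QA = (1 + 4·2 + 3)/6 = 12/6 = 2
te_Packaging design = (10 + 4·13 + 16)/6 = 78/6 = 13
te_Regulatory filing = (8 + 4·10 + 24)/6 = 72/6 = 12
te_Marketing collateral = (4 + 4·7 + 10)/6 = 42/6 = 7
te_Sales training = (1 + 4·6 + 17)/6 = 42/6 = 7

Forward pass:
ES_Prototype build = 0; EF_Prototype build = 2
ES_User testing = 0; EF_User testing = 8
ES_Tooling = 0; EF_Tooling = 14
ES_Supplier sourcing = 14; EF_Supplier sourcing = 14+6 = 20
ES_Pilot run = max(EF_Prototype build=2, EF_User testing=8) = 8; EF_Pilot run = 8+15 = 23
ES_QA = max(EF_User testing=8, EF_Tooling=14) = 14; EF_QA = 14+2 = 16
ES_Packaging design = max(EF_Prototype build=2, EF_Supplier sourcing=20) = 20; EF_Packaging design = 20+13 = 33
ES_Regulatory filing = max(EF_Prototype build=2, EF_User testing=8) = 8; EF_Regulatory filing = 8+12 = 20
ES_Marketing collateral = 16; EF_Marketing collateral = 16+7 = 23
ES_Sales training = max(EF_Prototype build=2, EF_Pilot run=23, EF_Packaging design=33, EF_Regulatory filing=20, EF_Marketing collateral=23) = 33; EF_Sales training = 33+7 = 40
Expected project duration μ = 40 days. Critical path: Tooling → Supplier sourcing → Packaging design → Sales training.

Backward pass:
LF_Sales training = 40; LS_Sales training = 40−7 = 33
LF_Marketing collateral = LS_Sales training = 33; LS_Marketing collateral = 33−7 = 26
LF_Regulatory filing = LS_Sales training = 33; LS_Regulatory filing = 33−12 = 21
LF_Packaging design = LS_Sales training = 33; LS_Packaging design = 33−13 = 20
LF_QA = LS_Marketing collateral = 26; LS_QA = 26−2 = 24
LF_Pilot run = LS_Sales training = 33; LS_Pilot run = 33−15 = 18
LF_Supplier sourcing = LS_Packaging design = 20; LS_Supplier sourcing = 20−6 = 14
LF_Tooling = min(LS_Supplier sourcing=14, LS_QA=24) = 14; LS_Tooling = 14−14 = 0
LF_User testing = min(LS_Pilot run=18, LS_QA=24, LS_Regulatory filing=21) = 18; LS_User testing = 18−8 = 10
LF_Prototype build = min(LS_Pilot run=18, LS_Packaging design=20, LS_Regulatory filing=21, LS_Sales training=33) = 18; LS_Prototype build = 18−2 = 16
Slack_Prototype build = LS_Prototype build − ES_Prototype build = 16 − 0 = 16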